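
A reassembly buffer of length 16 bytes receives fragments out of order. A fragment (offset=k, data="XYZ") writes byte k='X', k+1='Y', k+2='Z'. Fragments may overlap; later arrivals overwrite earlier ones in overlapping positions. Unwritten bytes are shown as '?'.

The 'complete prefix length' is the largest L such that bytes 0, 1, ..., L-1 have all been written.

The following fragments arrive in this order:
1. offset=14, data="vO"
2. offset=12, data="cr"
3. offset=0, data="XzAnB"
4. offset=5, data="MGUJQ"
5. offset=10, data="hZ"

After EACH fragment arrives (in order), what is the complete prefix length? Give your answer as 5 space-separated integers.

Answer: 0 0 5 10 16

Derivation:
Fragment 1: offset=14 data="vO" -> buffer=??????????????vO -> prefix_len=0
Fragment 2: offset=12 data="cr" -> buffer=????????????crvO -> prefix_len=0
Fragment 3: offset=0 data="XzAnB" -> buffer=XzAnB???????crvO -> prefix_len=5
Fragment 4: offset=5 data="MGUJQ" -> buffer=XzAnBMGUJQ??crvO -> prefix_len=10
Fragment 5: offset=10 data="hZ" -> buffer=XzAnBMGUJQhZcrvO -> prefix_len=16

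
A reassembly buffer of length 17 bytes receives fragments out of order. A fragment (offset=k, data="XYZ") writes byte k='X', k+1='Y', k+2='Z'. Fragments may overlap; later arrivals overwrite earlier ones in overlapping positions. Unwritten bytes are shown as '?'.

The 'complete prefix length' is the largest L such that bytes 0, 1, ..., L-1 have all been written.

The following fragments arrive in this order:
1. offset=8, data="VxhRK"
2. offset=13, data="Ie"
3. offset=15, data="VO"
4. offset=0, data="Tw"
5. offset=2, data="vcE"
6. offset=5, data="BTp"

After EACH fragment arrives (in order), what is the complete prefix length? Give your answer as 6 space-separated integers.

Fragment 1: offset=8 data="VxhRK" -> buffer=????????VxhRK???? -> prefix_len=0
Fragment 2: offset=13 data="Ie" -> buffer=????????VxhRKIe?? -> prefix_len=0
Fragment 3: offset=15 data="VO" -> buffer=????????VxhRKIeVO -> prefix_len=0
Fragment 4: offset=0 data="Tw" -> buffer=Tw??????VxhRKIeVO -> prefix_len=2
Fragment 5: offset=2 data="vcE" -> buffer=TwvcE???VxhRKIeVO -> prefix_len=5
Fragment 6: offset=5 data="BTp" -> buffer=TwvcEBTpVxhRKIeVO -> prefix_len=17

Answer: 0 0 0 2 5 17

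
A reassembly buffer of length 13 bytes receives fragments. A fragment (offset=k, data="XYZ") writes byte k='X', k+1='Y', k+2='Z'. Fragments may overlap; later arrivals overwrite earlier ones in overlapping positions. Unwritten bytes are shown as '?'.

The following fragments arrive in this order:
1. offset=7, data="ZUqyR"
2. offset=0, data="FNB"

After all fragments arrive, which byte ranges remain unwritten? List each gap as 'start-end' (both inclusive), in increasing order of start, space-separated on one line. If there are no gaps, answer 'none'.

Answer: 3-6 12-12

Derivation:
Fragment 1: offset=7 len=5
Fragment 2: offset=0 len=3
Gaps: 3-6 12-12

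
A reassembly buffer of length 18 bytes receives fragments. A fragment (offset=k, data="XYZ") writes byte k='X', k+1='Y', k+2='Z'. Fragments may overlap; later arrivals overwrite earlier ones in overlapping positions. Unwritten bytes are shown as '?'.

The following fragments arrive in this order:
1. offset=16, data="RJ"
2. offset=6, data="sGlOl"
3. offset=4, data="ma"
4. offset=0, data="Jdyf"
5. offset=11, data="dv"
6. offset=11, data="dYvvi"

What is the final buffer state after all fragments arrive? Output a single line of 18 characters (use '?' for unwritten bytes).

Fragment 1: offset=16 data="RJ" -> buffer=????????????????RJ
Fragment 2: offset=6 data="sGlOl" -> buffer=??????sGlOl?????RJ
Fragment 3: offset=4 data="ma" -> buffer=????masGlOl?????RJ
Fragment 4: offset=0 data="Jdyf" -> buffer=JdyfmasGlOl?????RJ
Fragment 5: offset=11 data="dv" -> buffer=JdyfmasGlOldv???RJ
Fragment 6: offset=11 data="dYvvi" -> buffer=JdyfmasGlOldYvviRJ

Answer: JdyfmasGlOldYvviRJ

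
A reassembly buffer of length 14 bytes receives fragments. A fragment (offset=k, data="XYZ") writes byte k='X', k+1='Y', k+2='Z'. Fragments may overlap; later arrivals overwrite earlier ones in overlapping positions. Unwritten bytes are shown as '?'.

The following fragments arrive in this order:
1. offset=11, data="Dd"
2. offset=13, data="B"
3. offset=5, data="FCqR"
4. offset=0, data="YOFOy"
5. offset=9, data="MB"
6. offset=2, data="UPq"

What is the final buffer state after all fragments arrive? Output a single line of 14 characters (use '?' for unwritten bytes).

Answer: YOUPqFCqRMBDdB

Derivation:
Fragment 1: offset=11 data="Dd" -> buffer=???????????Dd?
Fragment 2: offset=13 data="B" -> buffer=???????????DdB
Fragment 3: offset=5 data="FCqR" -> buffer=?????FCqR??DdB
Fragment 4: offset=0 data="YOFOy" -> buffer=YOFOyFCqR??DdB
Fragment 5: offset=9 data="MB" -> buffer=YOFOyFCqRMBDdB
Fragment 6: offset=2 data="UPq" -> buffer=YOUPqFCqRMBDdB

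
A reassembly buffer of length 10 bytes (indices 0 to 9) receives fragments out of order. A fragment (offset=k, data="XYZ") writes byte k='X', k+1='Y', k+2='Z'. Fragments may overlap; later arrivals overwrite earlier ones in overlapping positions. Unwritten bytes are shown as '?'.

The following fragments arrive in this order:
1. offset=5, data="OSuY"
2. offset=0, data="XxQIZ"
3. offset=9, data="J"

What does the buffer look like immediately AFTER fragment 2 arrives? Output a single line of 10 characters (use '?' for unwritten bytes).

Fragment 1: offset=5 data="OSuY" -> buffer=?????OSuY?
Fragment 2: offset=0 data="XxQIZ" -> buffer=XxQIZOSuY?

Answer: XxQIZOSuY?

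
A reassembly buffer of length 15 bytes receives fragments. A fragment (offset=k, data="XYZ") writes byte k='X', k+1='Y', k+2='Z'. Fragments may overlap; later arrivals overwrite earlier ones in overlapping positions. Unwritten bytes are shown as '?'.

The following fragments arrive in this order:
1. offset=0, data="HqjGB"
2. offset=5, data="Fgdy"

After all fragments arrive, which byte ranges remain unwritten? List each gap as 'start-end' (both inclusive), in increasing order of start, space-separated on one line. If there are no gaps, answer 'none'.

Answer: 9-14

Derivation:
Fragment 1: offset=0 len=5
Fragment 2: offset=5 len=4
Gaps: 9-14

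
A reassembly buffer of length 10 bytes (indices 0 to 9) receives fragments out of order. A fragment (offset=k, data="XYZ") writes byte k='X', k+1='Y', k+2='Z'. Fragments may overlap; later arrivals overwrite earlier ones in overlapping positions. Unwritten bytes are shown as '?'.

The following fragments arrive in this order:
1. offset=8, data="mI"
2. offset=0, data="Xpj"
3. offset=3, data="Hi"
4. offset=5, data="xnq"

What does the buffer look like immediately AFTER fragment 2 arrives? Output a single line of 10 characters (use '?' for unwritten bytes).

Answer: Xpj?????mI

Derivation:
Fragment 1: offset=8 data="mI" -> buffer=????????mI
Fragment 2: offset=0 data="Xpj" -> buffer=Xpj?????mI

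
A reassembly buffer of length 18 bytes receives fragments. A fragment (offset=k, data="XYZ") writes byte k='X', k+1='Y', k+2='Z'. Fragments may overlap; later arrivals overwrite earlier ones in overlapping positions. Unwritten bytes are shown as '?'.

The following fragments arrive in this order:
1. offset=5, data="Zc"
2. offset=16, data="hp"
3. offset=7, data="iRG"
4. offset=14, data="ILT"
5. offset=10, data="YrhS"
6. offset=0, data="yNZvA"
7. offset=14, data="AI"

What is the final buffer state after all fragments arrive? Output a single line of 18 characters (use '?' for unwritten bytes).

Answer: yNZvAZciRGYrhSAITp

Derivation:
Fragment 1: offset=5 data="Zc" -> buffer=?????Zc???????????
Fragment 2: offset=16 data="hp" -> buffer=?????Zc?????????hp
Fragment 3: offset=7 data="iRG" -> buffer=?????ZciRG??????hp
Fragment 4: offset=14 data="ILT" -> buffer=?????ZciRG????ILTp
Fragment 5: offset=10 data="YrhS" -> buffer=?????ZciRGYrhSILTp
Fragment 6: offset=0 data="yNZvA" -> buffer=yNZvAZciRGYrhSILTp
Fragment 7: offset=14 data="AI" -> buffer=yNZvAZciRGYrhSAITp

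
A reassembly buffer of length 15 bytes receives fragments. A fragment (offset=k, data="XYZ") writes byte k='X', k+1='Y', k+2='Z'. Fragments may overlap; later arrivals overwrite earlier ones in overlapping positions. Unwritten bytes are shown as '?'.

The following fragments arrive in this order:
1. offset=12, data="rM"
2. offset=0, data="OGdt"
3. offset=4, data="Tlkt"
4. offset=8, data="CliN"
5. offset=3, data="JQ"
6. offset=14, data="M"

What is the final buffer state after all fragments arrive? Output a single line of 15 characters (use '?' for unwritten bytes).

Fragment 1: offset=12 data="rM" -> buffer=????????????rM?
Fragment 2: offset=0 data="OGdt" -> buffer=OGdt????????rM?
Fragment 3: offset=4 data="Tlkt" -> buffer=OGdtTlkt????rM?
Fragment 4: offset=8 data="CliN" -> buffer=OGdtTlktCliNrM?
Fragment 5: offset=3 data="JQ" -> buffer=OGdJQlktCliNrM?
Fragment 6: offset=14 data="M" -> buffer=OGdJQlktCliNrMM

Answer: OGdJQlktCliNrMM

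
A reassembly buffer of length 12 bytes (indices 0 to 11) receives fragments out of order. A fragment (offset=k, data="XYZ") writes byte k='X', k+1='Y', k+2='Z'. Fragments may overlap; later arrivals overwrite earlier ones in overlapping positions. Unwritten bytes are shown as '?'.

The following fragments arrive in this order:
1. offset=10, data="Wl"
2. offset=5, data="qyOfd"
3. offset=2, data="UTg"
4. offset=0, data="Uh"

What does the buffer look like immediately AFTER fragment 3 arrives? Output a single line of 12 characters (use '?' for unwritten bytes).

Answer: ??UTgqyOfdWl

Derivation:
Fragment 1: offset=10 data="Wl" -> buffer=??????????Wl
Fragment 2: offset=5 data="qyOfd" -> buffer=?????qyOfdWl
Fragment 3: offset=2 data="UTg" -> buffer=??UTgqyOfdWl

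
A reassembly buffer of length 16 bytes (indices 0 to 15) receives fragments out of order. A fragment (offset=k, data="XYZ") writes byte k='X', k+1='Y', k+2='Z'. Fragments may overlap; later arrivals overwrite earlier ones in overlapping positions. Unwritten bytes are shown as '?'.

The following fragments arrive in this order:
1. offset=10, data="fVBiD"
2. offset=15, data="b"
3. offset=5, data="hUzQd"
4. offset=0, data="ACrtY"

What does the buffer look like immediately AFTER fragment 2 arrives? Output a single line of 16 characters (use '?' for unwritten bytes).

Answer: ??????????fVBiDb

Derivation:
Fragment 1: offset=10 data="fVBiD" -> buffer=??????????fVBiD?
Fragment 2: offset=15 data="b" -> buffer=??????????fVBiDb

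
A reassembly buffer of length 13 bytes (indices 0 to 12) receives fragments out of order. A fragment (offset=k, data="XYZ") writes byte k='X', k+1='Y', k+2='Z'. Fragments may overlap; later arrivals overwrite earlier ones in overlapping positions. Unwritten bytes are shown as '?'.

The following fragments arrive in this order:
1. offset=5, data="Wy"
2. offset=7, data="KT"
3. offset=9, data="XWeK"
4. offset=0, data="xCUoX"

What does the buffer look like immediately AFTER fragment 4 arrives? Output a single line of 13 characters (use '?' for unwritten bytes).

Answer: xCUoXWyKTXWeK

Derivation:
Fragment 1: offset=5 data="Wy" -> buffer=?????Wy??????
Fragment 2: offset=7 data="KT" -> buffer=?????WyKT????
Fragment 3: offset=9 data="XWeK" -> buffer=?????WyKTXWeK
Fragment 4: offset=0 data="xCUoX" -> buffer=xCUoXWyKTXWeK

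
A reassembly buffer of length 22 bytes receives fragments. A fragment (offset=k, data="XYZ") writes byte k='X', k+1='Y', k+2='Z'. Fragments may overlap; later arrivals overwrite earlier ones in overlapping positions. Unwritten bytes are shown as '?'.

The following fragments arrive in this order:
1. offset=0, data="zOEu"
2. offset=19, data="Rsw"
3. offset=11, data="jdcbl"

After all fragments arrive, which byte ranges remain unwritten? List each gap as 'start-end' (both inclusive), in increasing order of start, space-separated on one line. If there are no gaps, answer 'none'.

Answer: 4-10 16-18

Derivation:
Fragment 1: offset=0 len=4
Fragment 2: offset=19 len=3
Fragment 3: offset=11 len=5
Gaps: 4-10 16-18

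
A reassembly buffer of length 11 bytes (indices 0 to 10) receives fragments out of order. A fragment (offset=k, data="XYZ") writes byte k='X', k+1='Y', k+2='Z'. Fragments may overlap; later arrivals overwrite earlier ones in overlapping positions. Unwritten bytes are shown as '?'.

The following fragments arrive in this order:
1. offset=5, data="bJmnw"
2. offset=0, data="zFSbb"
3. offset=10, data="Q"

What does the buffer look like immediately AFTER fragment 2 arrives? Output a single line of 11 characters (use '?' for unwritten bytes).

Answer: zFSbbbJmnw?

Derivation:
Fragment 1: offset=5 data="bJmnw" -> buffer=?????bJmnw?
Fragment 2: offset=0 data="zFSbb" -> buffer=zFSbbbJmnw?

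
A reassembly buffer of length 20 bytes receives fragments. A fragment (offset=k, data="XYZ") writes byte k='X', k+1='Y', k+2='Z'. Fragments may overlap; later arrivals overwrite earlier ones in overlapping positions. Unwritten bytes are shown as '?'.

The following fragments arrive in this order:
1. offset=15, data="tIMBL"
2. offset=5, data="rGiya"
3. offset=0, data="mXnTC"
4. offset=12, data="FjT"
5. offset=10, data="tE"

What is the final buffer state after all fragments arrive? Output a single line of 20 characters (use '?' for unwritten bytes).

Fragment 1: offset=15 data="tIMBL" -> buffer=???????????????tIMBL
Fragment 2: offset=5 data="rGiya" -> buffer=?????rGiya?????tIMBL
Fragment 3: offset=0 data="mXnTC" -> buffer=mXnTCrGiya?????tIMBL
Fragment 4: offset=12 data="FjT" -> buffer=mXnTCrGiya??FjTtIMBL
Fragment 5: offset=10 data="tE" -> buffer=mXnTCrGiyatEFjTtIMBL

Answer: mXnTCrGiyatEFjTtIMBL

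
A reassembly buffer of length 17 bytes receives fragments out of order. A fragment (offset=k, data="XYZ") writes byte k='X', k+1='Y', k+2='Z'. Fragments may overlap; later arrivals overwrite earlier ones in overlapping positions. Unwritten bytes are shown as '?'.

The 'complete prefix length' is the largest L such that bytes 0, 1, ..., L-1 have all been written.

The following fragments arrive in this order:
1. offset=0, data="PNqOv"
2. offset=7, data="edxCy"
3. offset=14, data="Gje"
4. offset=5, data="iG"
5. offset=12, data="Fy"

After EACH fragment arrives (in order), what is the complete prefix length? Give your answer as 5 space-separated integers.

Answer: 5 5 5 12 17

Derivation:
Fragment 1: offset=0 data="PNqOv" -> buffer=PNqOv???????????? -> prefix_len=5
Fragment 2: offset=7 data="edxCy" -> buffer=PNqOv??edxCy????? -> prefix_len=5
Fragment 3: offset=14 data="Gje" -> buffer=PNqOv??edxCy??Gje -> prefix_len=5
Fragment 4: offset=5 data="iG" -> buffer=PNqOviGedxCy??Gje -> prefix_len=12
Fragment 5: offset=12 data="Fy" -> buffer=PNqOviGedxCyFyGje -> prefix_len=17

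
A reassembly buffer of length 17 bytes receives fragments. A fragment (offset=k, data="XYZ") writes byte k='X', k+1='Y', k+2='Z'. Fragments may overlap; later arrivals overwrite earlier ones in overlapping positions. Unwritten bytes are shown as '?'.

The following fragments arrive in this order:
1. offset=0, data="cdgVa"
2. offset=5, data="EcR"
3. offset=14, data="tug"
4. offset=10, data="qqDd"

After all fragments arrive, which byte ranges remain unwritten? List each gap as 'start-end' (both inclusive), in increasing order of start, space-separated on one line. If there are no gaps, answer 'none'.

Fragment 1: offset=0 len=5
Fragment 2: offset=5 len=3
Fragment 3: offset=14 len=3
Fragment 4: offset=10 len=4
Gaps: 8-9

Answer: 8-9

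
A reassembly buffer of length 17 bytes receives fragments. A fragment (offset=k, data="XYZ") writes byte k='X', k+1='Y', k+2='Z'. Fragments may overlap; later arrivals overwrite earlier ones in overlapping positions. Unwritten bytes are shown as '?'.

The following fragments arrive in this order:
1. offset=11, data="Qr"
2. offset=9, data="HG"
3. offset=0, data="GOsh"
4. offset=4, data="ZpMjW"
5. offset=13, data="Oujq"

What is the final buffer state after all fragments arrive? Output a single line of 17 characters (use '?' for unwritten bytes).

Fragment 1: offset=11 data="Qr" -> buffer=???????????Qr????
Fragment 2: offset=9 data="HG" -> buffer=?????????HGQr????
Fragment 3: offset=0 data="GOsh" -> buffer=GOsh?????HGQr????
Fragment 4: offset=4 data="ZpMjW" -> buffer=GOshZpMjWHGQr????
Fragment 5: offset=13 data="Oujq" -> buffer=GOshZpMjWHGQrOujq

Answer: GOshZpMjWHGQrOujq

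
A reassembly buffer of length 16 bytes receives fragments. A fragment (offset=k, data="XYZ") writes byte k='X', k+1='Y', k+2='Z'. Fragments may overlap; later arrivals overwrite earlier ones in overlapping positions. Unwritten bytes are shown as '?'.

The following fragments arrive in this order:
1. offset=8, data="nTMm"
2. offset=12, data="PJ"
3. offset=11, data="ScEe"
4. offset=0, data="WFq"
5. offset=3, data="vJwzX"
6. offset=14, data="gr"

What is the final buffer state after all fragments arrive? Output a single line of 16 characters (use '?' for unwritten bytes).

Answer: WFqvJwzXnTMScEgr

Derivation:
Fragment 1: offset=8 data="nTMm" -> buffer=????????nTMm????
Fragment 2: offset=12 data="PJ" -> buffer=????????nTMmPJ??
Fragment 3: offset=11 data="ScEe" -> buffer=????????nTMScEe?
Fragment 4: offset=0 data="WFq" -> buffer=WFq?????nTMScEe?
Fragment 5: offset=3 data="vJwzX" -> buffer=WFqvJwzXnTMScEe?
Fragment 6: offset=14 data="gr" -> buffer=WFqvJwzXnTMScEgr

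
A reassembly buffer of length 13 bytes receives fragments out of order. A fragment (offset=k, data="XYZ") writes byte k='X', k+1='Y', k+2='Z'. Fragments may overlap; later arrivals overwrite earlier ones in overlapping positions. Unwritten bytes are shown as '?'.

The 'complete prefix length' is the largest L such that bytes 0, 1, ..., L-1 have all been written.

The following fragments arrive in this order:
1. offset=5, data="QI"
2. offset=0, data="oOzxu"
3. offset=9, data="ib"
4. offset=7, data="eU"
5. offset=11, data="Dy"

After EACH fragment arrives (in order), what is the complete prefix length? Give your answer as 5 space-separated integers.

Answer: 0 7 7 11 13

Derivation:
Fragment 1: offset=5 data="QI" -> buffer=?????QI?????? -> prefix_len=0
Fragment 2: offset=0 data="oOzxu" -> buffer=oOzxuQI?????? -> prefix_len=7
Fragment 3: offset=9 data="ib" -> buffer=oOzxuQI??ib?? -> prefix_len=7
Fragment 4: offset=7 data="eU" -> buffer=oOzxuQIeUib?? -> prefix_len=11
Fragment 5: offset=11 data="Dy" -> buffer=oOzxuQIeUibDy -> prefix_len=13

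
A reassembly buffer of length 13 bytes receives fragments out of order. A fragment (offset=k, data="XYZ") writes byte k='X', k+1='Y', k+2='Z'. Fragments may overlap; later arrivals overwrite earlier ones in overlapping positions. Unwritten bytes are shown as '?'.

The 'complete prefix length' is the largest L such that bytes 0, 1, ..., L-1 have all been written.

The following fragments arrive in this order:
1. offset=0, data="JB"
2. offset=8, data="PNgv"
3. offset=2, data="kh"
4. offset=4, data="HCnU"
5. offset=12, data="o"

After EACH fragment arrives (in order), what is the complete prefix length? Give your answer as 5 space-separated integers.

Answer: 2 2 4 12 13

Derivation:
Fragment 1: offset=0 data="JB" -> buffer=JB??????????? -> prefix_len=2
Fragment 2: offset=8 data="PNgv" -> buffer=JB??????PNgv? -> prefix_len=2
Fragment 3: offset=2 data="kh" -> buffer=JBkh????PNgv? -> prefix_len=4
Fragment 4: offset=4 data="HCnU" -> buffer=JBkhHCnUPNgv? -> prefix_len=12
Fragment 5: offset=12 data="o" -> buffer=JBkhHCnUPNgvo -> prefix_len=13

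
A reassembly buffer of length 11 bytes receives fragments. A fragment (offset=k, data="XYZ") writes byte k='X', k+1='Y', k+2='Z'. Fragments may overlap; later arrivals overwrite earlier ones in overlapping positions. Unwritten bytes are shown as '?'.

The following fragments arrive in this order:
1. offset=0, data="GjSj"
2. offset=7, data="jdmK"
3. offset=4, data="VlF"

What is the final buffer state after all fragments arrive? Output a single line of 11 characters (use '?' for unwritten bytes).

Answer: GjSjVlFjdmK

Derivation:
Fragment 1: offset=0 data="GjSj" -> buffer=GjSj???????
Fragment 2: offset=7 data="jdmK" -> buffer=GjSj???jdmK
Fragment 3: offset=4 data="VlF" -> buffer=GjSjVlFjdmK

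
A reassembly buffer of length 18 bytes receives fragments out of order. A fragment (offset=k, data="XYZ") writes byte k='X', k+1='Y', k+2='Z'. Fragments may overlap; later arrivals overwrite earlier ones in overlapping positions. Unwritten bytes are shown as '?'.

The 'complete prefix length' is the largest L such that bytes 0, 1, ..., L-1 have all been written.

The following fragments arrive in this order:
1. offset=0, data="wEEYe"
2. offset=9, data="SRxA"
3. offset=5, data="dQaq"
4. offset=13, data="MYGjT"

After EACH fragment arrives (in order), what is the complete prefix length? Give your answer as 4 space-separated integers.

Answer: 5 5 13 18

Derivation:
Fragment 1: offset=0 data="wEEYe" -> buffer=wEEYe????????????? -> prefix_len=5
Fragment 2: offset=9 data="SRxA" -> buffer=wEEYe????SRxA????? -> prefix_len=5
Fragment 3: offset=5 data="dQaq" -> buffer=wEEYedQaqSRxA????? -> prefix_len=13
Fragment 4: offset=13 data="MYGjT" -> buffer=wEEYedQaqSRxAMYGjT -> prefix_len=18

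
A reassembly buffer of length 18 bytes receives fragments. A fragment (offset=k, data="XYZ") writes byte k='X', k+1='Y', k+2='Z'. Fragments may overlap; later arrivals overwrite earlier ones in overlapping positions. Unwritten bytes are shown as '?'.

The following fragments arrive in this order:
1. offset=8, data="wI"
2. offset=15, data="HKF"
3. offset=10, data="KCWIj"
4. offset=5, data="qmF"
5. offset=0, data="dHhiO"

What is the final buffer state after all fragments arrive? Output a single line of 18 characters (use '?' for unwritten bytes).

Answer: dHhiOqmFwIKCWIjHKF

Derivation:
Fragment 1: offset=8 data="wI" -> buffer=????????wI????????
Fragment 2: offset=15 data="HKF" -> buffer=????????wI?????HKF
Fragment 3: offset=10 data="KCWIj" -> buffer=????????wIKCWIjHKF
Fragment 4: offset=5 data="qmF" -> buffer=?????qmFwIKCWIjHKF
Fragment 5: offset=0 data="dHhiO" -> buffer=dHhiOqmFwIKCWIjHKF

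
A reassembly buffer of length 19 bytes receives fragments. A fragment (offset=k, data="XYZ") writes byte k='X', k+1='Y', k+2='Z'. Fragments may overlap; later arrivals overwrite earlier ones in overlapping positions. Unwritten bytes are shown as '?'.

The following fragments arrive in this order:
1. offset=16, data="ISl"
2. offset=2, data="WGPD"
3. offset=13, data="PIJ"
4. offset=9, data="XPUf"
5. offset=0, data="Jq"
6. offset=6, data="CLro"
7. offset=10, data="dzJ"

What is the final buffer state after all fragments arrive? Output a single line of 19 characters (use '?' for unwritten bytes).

Answer: JqWGPDCLrodzJPIJISl

Derivation:
Fragment 1: offset=16 data="ISl" -> buffer=????????????????ISl
Fragment 2: offset=2 data="WGPD" -> buffer=??WGPD??????????ISl
Fragment 3: offset=13 data="PIJ" -> buffer=??WGPD???????PIJISl
Fragment 4: offset=9 data="XPUf" -> buffer=??WGPD???XPUfPIJISl
Fragment 5: offset=0 data="Jq" -> buffer=JqWGPD???XPUfPIJISl
Fragment 6: offset=6 data="CLro" -> buffer=JqWGPDCLroPUfPIJISl
Fragment 7: offset=10 data="dzJ" -> buffer=JqWGPDCLrodzJPIJISl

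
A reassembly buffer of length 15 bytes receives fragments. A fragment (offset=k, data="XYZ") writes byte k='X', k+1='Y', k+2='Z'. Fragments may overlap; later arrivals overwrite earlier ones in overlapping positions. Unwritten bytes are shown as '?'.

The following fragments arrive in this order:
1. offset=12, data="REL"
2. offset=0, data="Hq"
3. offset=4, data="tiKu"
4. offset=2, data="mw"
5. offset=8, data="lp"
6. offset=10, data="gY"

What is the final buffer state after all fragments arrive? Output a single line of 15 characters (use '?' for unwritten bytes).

Answer: HqmwtiKulpgYREL

Derivation:
Fragment 1: offset=12 data="REL" -> buffer=????????????REL
Fragment 2: offset=0 data="Hq" -> buffer=Hq??????????REL
Fragment 3: offset=4 data="tiKu" -> buffer=Hq??tiKu????REL
Fragment 4: offset=2 data="mw" -> buffer=HqmwtiKu????REL
Fragment 5: offset=8 data="lp" -> buffer=HqmwtiKulp??REL
Fragment 6: offset=10 data="gY" -> buffer=HqmwtiKulpgYREL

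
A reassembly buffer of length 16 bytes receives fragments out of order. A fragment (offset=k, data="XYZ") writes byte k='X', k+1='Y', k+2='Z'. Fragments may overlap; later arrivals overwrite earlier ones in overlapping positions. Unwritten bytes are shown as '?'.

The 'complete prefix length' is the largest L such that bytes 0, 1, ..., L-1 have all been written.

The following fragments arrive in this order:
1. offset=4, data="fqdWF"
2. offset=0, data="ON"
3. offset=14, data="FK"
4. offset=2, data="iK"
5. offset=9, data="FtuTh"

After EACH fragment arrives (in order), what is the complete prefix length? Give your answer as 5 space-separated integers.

Answer: 0 2 2 9 16

Derivation:
Fragment 1: offset=4 data="fqdWF" -> buffer=????fqdWF??????? -> prefix_len=0
Fragment 2: offset=0 data="ON" -> buffer=ON??fqdWF??????? -> prefix_len=2
Fragment 3: offset=14 data="FK" -> buffer=ON??fqdWF?????FK -> prefix_len=2
Fragment 4: offset=2 data="iK" -> buffer=ONiKfqdWF?????FK -> prefix_len=9
Fragment 5: offset=9 data="FtuTh" -> buffer=ONiKfqdWFFtuThFK -> prefix_len=16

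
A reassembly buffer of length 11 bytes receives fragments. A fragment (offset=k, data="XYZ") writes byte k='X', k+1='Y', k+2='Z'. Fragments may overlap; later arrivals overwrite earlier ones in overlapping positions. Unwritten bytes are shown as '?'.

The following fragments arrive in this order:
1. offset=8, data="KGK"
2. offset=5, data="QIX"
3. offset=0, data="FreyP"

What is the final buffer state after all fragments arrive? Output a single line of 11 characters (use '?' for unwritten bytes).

Answer: FreyPQIXKGK

Derivation:
Fragment 1: offset=8 data="KGK" -> buffer=????????KGK
Fragment 2: offset=5 data="QIX" -> buffer=?????QIXKGK
Fragment 3: offset=0 data="FreyP" -> buffer=FreyPQIXKGK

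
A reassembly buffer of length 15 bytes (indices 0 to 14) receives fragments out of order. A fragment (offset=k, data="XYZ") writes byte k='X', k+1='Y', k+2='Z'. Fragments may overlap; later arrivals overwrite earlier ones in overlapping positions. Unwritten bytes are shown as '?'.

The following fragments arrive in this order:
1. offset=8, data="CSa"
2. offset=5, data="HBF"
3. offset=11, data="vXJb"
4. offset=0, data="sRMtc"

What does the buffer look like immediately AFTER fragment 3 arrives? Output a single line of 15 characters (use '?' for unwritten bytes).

Answer: ?????HBFCSavXJb

Derivation:
Fragment 1: offset=8 data="CSa" -> buffer=????????CSa????
Fragment 2: offset=5 data="HBF" -> buffer=?????HBFCSa????
Fragment 3: offset=11 data="vXJb" -> buffer=?????HBFCSavXJb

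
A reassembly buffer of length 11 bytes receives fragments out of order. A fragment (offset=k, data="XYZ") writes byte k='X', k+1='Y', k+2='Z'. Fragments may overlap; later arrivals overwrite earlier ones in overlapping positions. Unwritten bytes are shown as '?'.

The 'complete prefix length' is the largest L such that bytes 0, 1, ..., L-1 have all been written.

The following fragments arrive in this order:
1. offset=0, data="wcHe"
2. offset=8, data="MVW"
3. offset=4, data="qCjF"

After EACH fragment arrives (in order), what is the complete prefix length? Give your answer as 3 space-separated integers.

Answer: 4 4 11

Derivation:
Fragment 1: offset=0 data="wcHe" -> buffer=wcHe??????? -> prefix_len=4
Fragment 2: offset=8 data="MVW" -> buffer=wcHe????MVW -> prefix_len=4
Fragment 3: offset=4 data="qCjF" -> buffer=wcHeqCjFMVW -> prefix_len=11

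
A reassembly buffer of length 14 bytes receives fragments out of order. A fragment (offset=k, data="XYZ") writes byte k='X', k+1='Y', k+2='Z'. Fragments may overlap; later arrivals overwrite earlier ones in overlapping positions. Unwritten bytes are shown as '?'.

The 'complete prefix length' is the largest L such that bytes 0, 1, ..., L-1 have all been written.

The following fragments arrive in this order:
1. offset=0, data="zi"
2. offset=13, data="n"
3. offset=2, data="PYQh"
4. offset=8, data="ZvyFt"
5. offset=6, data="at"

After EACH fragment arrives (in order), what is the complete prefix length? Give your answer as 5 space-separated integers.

Answer: 2 2 6 6 14

Derivation:
Fragment 1: offset=0 data="zi" -> buffer=zi???????????? -> prefix_len=2
Fragment 2: offset=13 data="n" -> buffer=zi???????????n -> prefix_len=2
Fragment 3: offset=2 data="PYQh" -> buffer=ziPYQh???????n -> prefix_len=6
Fragment 4: offset=8 data="ZvyFt" -> buffer=ziPYQh??ZvyFtn -> prefix_len=6
Fragment 5: offset=6 data="at" -> buffer=ziPYQhatZvyFtn -> prefix_len=14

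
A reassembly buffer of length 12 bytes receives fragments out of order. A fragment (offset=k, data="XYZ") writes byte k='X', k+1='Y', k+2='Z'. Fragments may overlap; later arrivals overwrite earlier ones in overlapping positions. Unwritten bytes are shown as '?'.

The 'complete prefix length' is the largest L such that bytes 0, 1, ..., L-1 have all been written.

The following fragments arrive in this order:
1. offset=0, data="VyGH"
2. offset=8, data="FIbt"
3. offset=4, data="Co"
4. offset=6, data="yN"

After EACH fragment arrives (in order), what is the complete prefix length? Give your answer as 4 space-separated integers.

Answer: 4 4 6 12

Derivation:
Fragment 1: offset=0 data="VyGH" -> buffer=VyGH???????? -> prefix_len=4
Fragment 2: offset=8 data="FIbt" -> buffer=VyGH????FIbt -> prefix_len=4
Fragment 3: offset=4 data="Co" -> buffer=VyGHCo??FIbt -> prefix_len=6
Fragment 4: offset=6 data="yN" -> buffer=VyGHCoyNFIbt -> prefix_len=12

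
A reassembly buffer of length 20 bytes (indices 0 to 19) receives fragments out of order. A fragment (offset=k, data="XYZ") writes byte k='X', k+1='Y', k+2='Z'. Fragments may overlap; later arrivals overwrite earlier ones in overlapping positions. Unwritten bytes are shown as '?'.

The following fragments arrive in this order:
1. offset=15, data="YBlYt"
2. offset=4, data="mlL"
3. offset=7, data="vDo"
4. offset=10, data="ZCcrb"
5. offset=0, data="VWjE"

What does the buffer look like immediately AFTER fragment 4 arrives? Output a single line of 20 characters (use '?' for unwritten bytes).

Fragment 1: offset=15 data="YBlYt" -> buffer=???????????????YBlYt
Fragment 2: offset=4 data="mlL" -> buffer=????mlL????????YBlYt
Fragment 3: offset=7 data="vDo" -> buffer=????mlLvDo?????YBlYt
Fragment 4: offset=10 data="ZCcrb" -> buffer=????mlLvDoZCcrbYBlYt

Answer: ????mlLvDoZCcrbYBlYt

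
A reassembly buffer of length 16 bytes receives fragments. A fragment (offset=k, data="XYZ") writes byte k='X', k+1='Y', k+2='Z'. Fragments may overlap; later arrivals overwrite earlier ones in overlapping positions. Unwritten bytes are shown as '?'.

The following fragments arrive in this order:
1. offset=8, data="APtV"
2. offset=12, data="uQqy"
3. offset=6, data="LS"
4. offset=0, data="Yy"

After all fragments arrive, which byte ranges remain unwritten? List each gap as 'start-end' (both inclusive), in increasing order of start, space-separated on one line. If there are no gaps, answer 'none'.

Answer: 2-5

Derivation:
Fragment 1: offset=8 len=4
Fragment 2: offset=12 len=4
Fragment 3: offset=6 len=2
Fragment 4: offset=0 len=2
Gaps: 2-5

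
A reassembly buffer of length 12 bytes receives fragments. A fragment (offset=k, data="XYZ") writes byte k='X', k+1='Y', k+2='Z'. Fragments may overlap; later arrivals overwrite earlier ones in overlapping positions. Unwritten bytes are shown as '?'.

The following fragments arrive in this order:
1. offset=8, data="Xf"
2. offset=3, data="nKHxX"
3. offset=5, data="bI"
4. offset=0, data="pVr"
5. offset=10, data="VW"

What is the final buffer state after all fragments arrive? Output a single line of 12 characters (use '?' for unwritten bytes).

Answer: pVrnKbIXXfVW

Derivation:
Fragment 1: offset=8 data="Xf" -> buffer=????????Xf??
Fragment 2: offset=3 data="nKHxX" -> buffer=???nKHxXXf??
Fragment 3: offset=5 data="bI" -> buffer=???nKbIXXf??
Fragment 4: offset=0 data="pVr" -> buffer=pVrnKbIXXf??
Fragment 5: offset=10 data="VW" -> buffer=pVrnKbIXXfVW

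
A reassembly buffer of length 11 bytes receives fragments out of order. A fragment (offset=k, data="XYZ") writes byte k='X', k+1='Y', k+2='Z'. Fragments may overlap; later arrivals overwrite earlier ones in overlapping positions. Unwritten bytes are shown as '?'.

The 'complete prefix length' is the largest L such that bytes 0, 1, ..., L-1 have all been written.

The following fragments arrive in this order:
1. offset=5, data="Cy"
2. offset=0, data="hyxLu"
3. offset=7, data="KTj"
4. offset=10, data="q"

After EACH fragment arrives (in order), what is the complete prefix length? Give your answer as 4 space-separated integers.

Fragment 1: offset=5 data="Cy" -> buffer=?????Cy???? -> prefix_len=0
Fragment 2: offset=0 data="hyxLu" -> buffer=hyxLuCy???? -> prefix_len=7
Fragment 3: offset=7 data="KTj" -> buffer=hyxLuCyKTj? -> prefix_len=10
Fragment 4: offset=10 data="q" -> buffer=hyxLuCyKTjq -> prefix_len=11

Answer: 0 7 10 11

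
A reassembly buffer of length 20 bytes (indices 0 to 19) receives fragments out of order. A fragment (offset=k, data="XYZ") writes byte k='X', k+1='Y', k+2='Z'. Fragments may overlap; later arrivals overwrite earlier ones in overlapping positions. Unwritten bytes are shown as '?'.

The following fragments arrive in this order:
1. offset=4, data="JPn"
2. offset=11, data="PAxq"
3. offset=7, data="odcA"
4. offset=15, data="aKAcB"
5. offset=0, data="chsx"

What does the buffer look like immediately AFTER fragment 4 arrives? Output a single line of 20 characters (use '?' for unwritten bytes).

Answer: ????JPnodcAPAxqaKAcB

Derivation:
Fragment 1: offset=4 data="JPn" -> buffer=????JPn?????????????
Fragment 2: offset=11 data="PAxq" -> buffer=????JPn????PAxq?????
Fragment 3: offset=7 data="odcA" -> buffer=????JPnodcAPAxq?????
Fragment 4: offset=15 data="aKAcB" -> buffer=????JPnodcAPAxqaKAcB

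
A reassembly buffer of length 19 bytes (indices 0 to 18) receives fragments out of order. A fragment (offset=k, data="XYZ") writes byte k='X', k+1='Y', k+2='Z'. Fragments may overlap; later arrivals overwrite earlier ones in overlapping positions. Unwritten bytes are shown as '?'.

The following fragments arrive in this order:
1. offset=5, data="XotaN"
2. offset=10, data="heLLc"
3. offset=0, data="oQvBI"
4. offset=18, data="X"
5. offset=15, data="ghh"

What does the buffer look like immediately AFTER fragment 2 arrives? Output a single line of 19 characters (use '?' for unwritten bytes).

Fragment 1: offset=5 data="XotaN" -> buffer=?????XotaN?????????
Fragment 2: offset=10 data="heLLc" -> buffer=?????XotaNheLLc????

Answer: ?????XotaNheLLc????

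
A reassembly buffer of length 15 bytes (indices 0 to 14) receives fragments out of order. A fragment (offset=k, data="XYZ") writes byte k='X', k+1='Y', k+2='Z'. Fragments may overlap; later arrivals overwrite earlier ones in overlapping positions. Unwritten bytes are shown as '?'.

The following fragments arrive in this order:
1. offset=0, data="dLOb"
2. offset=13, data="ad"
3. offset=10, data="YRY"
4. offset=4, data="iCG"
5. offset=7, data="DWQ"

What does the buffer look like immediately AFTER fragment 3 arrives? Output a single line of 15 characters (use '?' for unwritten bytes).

Fragment 1: offset=0 data="dLOb" -> buffer=dLOb???????????
Fragment 2: offset=13 data="ad" -> buffer=dLOb?????????ad
Fragment 3: offset=10 data="YRY" -> buffer=dLOb??????YRYad

Answer: dLOb??????YRYad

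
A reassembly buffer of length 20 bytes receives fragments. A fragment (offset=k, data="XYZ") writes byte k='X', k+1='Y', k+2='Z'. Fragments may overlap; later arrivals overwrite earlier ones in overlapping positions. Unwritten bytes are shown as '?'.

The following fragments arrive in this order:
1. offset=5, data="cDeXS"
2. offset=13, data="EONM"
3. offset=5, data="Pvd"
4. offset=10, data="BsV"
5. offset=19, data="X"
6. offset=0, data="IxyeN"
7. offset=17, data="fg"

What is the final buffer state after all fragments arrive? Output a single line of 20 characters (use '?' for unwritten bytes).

Fragment 1: offset=5 data="cDeXS" -> buffer=?????cDeXS??????????
Fragment 2: offset=13 data="EONM" -> buffer=?????cDeXS???EONM???
Fragment 3: offset=5 data="Pvd" -> buffer=?????PvdXS???EONM???
Fragment 4: offset=10 data="BsV" -> buffer=?????PvdXSBsVEONM???
Fragment 5: offset=19 data="X" -> buffer=?????PvdXSBsVEONM??X
Fragment 6: offset=0 data="IxyeN" -> buffer=IxyeNPvdXSBsVEONM??X
Fragment 7: offset=17 data="fg" -> buffer=IxyeNPvdXSBsVEONMfgX

Answer: IxyeNPvdXSBsVEONMfgX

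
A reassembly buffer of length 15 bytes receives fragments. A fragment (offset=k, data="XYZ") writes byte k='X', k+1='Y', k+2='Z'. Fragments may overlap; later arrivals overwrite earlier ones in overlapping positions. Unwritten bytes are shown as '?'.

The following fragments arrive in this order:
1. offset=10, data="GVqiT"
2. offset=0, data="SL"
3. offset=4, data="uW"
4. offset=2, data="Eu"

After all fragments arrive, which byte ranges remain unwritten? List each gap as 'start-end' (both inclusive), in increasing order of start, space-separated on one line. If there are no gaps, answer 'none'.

Answer: 6-9

Derivation:
Fragment 1: offset=10 len=5
Fragment 2: offset=0 len=2
Fragment 3: offset=4 len=2
Fragment 4: offset=2 len=2
Gaps: 6-9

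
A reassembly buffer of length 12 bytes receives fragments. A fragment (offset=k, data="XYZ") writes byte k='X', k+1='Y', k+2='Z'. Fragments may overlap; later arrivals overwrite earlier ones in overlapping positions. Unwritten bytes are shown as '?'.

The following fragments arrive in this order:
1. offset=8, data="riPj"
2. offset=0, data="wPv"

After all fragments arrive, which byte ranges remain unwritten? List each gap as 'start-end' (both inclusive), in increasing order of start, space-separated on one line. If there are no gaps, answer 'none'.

Answer: 3-7

Derivation:
Fragment 1: offset=8 len=4
Fragment 2: offset=0 len=3
Gaps: 3-7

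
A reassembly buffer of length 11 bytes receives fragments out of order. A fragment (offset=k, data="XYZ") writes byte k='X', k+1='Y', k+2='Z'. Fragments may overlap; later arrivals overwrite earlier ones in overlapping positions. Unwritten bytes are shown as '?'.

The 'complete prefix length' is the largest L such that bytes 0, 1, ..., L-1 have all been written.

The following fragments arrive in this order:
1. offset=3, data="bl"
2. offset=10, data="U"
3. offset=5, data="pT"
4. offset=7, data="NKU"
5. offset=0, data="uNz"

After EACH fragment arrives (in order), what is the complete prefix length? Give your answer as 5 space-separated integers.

Answer: 0 0 0 0 11

Derivation:
Fragment 1: offset=3 data="bl" -> buffer=???bl?????? -> prefix_len=0
Fragment 2: offset=10 data="U" -> buffer=???bl?????U -> prefix_len=0
Fragment 3: offset=5 data="pT" -> buffer=???blpT???U -> prefix_len=0
Fragment 4: offset=7 data="NKU" -> buffer=???blpTNKUU -> prefix_len=0
Fragment 5: offset=0 data="uNz" -> buffer=uNzblpTNKUU -> prefix_len=11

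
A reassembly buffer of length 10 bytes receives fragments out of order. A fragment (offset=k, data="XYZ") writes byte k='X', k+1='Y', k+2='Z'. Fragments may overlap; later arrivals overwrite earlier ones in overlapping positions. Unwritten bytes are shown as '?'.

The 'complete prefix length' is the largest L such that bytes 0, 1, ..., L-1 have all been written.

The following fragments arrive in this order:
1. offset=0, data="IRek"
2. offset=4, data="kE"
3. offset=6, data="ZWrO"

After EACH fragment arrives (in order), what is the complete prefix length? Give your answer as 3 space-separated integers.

Answer: 4 6 10

Derivation:
Fragment 1: offset=0 data="IRek" -> buffer=IRek?????? -> prefix_len=4
Fragment 2: offset=4 data="kE" -> buffer=IRekkE???? -> prefix_len=6
Fragment 3: offset=6 data="ZWrO" -> buffer=IRekkEZWrO -> prefix_len=10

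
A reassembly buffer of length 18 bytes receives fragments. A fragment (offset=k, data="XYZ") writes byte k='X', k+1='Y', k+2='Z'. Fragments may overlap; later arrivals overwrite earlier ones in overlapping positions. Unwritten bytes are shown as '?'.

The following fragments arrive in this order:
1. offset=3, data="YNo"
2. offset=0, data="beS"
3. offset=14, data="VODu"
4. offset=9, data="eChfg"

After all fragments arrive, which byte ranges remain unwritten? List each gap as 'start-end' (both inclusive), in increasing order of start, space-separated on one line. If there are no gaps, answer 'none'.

Fragment 1: offset=3 len=3
Fragment 2: offset=0 len=3
Fragment 3: offset=14 len=4
Fragment 4: offset=9 len=5
Gaps: 6-8

Answer: 6-8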